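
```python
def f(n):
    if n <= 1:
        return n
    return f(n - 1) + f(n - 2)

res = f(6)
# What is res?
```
Call trace (a repeated sub-call is expanded the first time; later identical calls just restate its return value):
f(n=6)
  f(n=5)
    f(n=4)
      f(n=3)
        f(n=2)
          f(n=1)
          -> return 1
          f(n=0)
          -> return 0
        -> return 1
        f(n=1)
        -> return 1
      -> return 2
      f(n=2) -> return 1  (same call as traced above)
    -> return 3
    f(n=3) -> return 2  (same call as traced above)
  -> return 5
  f(n=4) -> return 3  (same call as traced above)
-> return 8

Final answer: 8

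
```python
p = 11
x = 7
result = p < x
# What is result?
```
Trace:
  p=11
  p=11, x=7
  p=11, x=7, result=False

Final answer: False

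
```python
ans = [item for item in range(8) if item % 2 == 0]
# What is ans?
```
Trace:
  item=0
  item=1
  item=2
  item=3
  item=4
  item=5
  item=6
  item=7
  ans=[0, 2, 4, 6]

Final answer: [0, 2, 4, 6]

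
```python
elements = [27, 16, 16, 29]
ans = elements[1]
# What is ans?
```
Trace:
  elements=[27, 16, 16, 29]
  elements=[27, 16, 16, 29], ans=16

Final answer: 16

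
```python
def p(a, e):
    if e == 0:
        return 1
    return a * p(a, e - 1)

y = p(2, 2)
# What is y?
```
Call trace:
p(a=2, e=2)
  p(a=2, e=1)
    p(a=2, e=0)
    -> return 1
  -> return 2
-> return 4

Final answer: 4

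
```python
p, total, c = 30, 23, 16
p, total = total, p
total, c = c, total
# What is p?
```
Trace:
  p=30, total=23, c=16
  p=23, total=30, c=16
  p=23, total=16, c=30

Final answer: 23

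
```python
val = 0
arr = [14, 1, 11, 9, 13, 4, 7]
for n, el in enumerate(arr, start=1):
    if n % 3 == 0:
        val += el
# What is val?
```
Trace:
  val=0
  val=0, n=1, el=14
  val=0, n=2, el=1
  val=11, n=3, el=11
  val=11, n=4, el=9
  val=11, n=5, el=13
  val=15, n=6, el=4
  val=15, n=7, el=7

Final answer: 15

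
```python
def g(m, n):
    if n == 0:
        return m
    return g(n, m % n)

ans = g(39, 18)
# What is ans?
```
Call trace:
g(m=39, n=18)
  g(m=18, n=3)
    g(m=3, n=0)
    -> return 3
  -> return 3
-> return 3

Final answer: 3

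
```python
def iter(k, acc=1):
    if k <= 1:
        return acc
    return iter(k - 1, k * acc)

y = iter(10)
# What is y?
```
Call trace:
iter(k=10, acc=1)
  iter(k=9, acc=10)
    iter(k=8, acc=90)
      iter(k=7, acc=720)
        iter(k=6, acc=5040)
          iter(k=5, acc=30240)
            iter(k=4, acc=151200)
              iter(k=3, acc=604800)
                iter(k=2, acc=1814400)
                  iter(k=1, acc=3628800)
                  -> return 3628800
                -> return 3628800
              -> return 3628800
            -> return 3628800
          -> return 3628800
        -> return 3628800
      -> return 3628800
    -> return 3628800
  -> return 3628800
-> return 3628800

Final answer: 3628800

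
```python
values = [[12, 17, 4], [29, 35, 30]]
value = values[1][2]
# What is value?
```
Trace:
  values=[[12, 17, 4], [29, 35, 30]]
  values=[[12, 17, 4], [29, 35, 30]], value=30

Final answer: 30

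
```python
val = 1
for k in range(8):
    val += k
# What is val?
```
Trace:
  val=1
  val=1, k=0
  val=2, k=1
  val=4, k=2
  val=7, k=3
  val=11, k=4
  val=16, k=5
  val=22, k=6
  val=29, k=7

Final answer: 29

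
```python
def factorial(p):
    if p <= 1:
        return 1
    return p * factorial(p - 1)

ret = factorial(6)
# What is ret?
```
Call trace:
factorial(p=6)
  factorial(p=5)
    factorial(p=4)
      factorial(p=3)
        factorial(p=2)
          factorial(p=1)
          -> return 1
        -> return 2
      -> return 6
    -> return 24
  -> return 120
-> return 720

Final answer: 720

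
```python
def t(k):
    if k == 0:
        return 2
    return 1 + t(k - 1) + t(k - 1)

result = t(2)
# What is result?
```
Call trace (a repeated sub-call is expanded the first time; later identical calls just restate its return value):
t(k=2)
  t(k=1)
    t(k=0)
    -> return 2
    t(k=0)
    -> return 2
  -> return 5
  t(k=1) -> return 5  (same call as traced above)
-> return 11

Final answer: 11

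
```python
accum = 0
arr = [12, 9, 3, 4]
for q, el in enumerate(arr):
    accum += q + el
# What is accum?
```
Trace:
  accum=0
  accum=12, q=0, el=12
  accum=22, q=1, el=9
  accum=27, q=2, el=3
  accum=34, q=3, el=4

Final answer: 34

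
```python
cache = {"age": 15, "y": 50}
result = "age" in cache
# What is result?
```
Trace:
  cache={'age': 15, 'y': 50}
  cache={'age': 15, 'y': 50}, result=True

Final answer: True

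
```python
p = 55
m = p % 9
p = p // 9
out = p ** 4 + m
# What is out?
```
Trace:
  p=55
  p=55, m=1
  p=6, m=1
  p=6, m=1, out=1297

Final answer: 1297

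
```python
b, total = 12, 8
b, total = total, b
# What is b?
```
Trace:
  b=12, total=8
  b=8, total=12

Final answer: 8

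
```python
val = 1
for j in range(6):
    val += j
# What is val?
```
Trace:
  val=1
  val=1, j=0
  val=2, j=1
  val=4, j=2
  val=7, j=3
  val=11, j=4
  val=16, j=5

Final answer: 16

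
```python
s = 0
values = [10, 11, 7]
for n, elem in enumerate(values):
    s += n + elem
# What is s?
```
Trace:
  s=0
  s=10, n=0, elem=10
  s=22, n=1, elem=11
  s=31, n=2, elem=7

Final answer: 31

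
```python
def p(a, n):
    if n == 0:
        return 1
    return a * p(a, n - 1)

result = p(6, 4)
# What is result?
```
Call trace:
p(a=6, n=4)
  p(a=6, n=3)
    p(a=6, n=2)
      p(a=6, n=1)
        p(a=6, n=0)
        -> return 1
      -> return 6
    -> return 36
  -> return 216
-> return 1296

Final answer: 1296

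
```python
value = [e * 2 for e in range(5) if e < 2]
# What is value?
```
Trace:
  e=0
  e=1
  e=2
  e=3
  e=4
  value=[0, 2]

Final answer: [0, 2]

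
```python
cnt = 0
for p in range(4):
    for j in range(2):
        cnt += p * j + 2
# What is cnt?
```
Trace:
  cnt=0
  cnt=2, p=0, j=0
  cnt=4, p=0, j=1
  cnt=6, p=1, j=0
  cnt=9, p=1, j=1
  cnt=11, p=2, j=0
  cnt=15, p=2, j=1
  cnt=17, p=3, j=0
  cnt=22, p=3, j=1

Final answer: 22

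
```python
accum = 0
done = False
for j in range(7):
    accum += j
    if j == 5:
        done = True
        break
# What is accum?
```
Trace:
  accum=0
  accum=0, done=False
  accum=0, done=False, j=0
  accum=1, done=False, j=1
  accum=3, done=False, j=2
  accum=6, done=False, j=3
  accum=10, done=False, j=4
  accum=15, done=True, j=5

Final answer: 15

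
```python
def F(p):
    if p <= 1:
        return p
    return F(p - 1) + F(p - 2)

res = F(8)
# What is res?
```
Call trace (a repeated sub-call is expanded the first time; later identical calls just restate its return value):
F(p=8)
  F(p=7)
    F(p=6)
      F(p=5)
        F(p=4)
          F(p=3)
            F(p=2)
              F(p=1)
              -> return 1
              F(p=0)
              -> return 0
            -> return 1
            F(p=1)
            -> return 1
          -> return 2
          F(p=2) -> return 1  (same call as traced above)
        -> return 3
        F(p=3) -> return 2  (same call as traced above)
      -> return 5
      F(p=4) -> return 3  (same call as traced above)
    -> return 8
    F(p=5) -> return 5  (same call as traced above)
  -> return 13
  F(p=6) -> return 8  (same call as traced above)
-> return 21

Final answer: 21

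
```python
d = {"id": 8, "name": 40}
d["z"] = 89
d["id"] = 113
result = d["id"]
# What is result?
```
Trace:
  d={'id': 8, 'name': 40}
  d={'id': 8, 'name': 40, 'z': 89}
  d={'id': 113, 'name': 40, 'z': 89}
  d={'id': 113, 'name': 40, 'z': 89}, result=113

Final answer: 113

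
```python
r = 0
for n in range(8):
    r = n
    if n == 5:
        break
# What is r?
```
Trace:
  r=0
  r=0, n=0
  r=1, n=1
  r=2, n=2
  r=3, n=3
  r=4, n=4
  r=5, n=5

Final answer: 5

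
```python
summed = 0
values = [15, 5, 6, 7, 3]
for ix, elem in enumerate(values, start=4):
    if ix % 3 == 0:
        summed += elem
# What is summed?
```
Trace:
  summed=0
  summed=0, ix=4, elem=15
  summed=0, ix=5, elem=5
  summed=6, ix=6, elem=6
  summed=6, ix=7, elem=7
  summed=6, ix=8, elem=3

Final answer: 6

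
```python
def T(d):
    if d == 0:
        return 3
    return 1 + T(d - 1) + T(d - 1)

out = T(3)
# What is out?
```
Call trace (a repeated sub-call is expanded the first time; later identical calls just restate its return value):
T(d=3)
  T(d=2)
    T(d=1)
      T(d=0)
      -> return 3
      T(d=0)
      -> return 3
    -> return 7
    T(d=1) -> return 7  (same call as traced above)
  -> return 15
  T(d=2) -> return 15  (same call as traced above)
-> return 31

Final answer: 31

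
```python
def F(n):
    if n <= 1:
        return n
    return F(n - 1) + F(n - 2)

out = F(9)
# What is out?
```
Call trace (a repeated sub-call is expanded the first time; later identical calls just restate its return value):
F(n=9)
  F(n=8)
    F(n=7)
      F(n=6)
        F(n=5)
          F(n=4)
            F(n=3)
              F(n=2)
                F(n=1)
                -> return 1
                F(n=0)
                -> return 0
              -> return 1
              F(n=1)
              -> return 1
            -> return 2
            F(n=2) -> return 1  (same call as traced above)
          -> return 3
          F(n=3) -> return 2  (same call as traced above)
        -> return 5
        F(n=4) -> return 3  (same call as traced above)
      -> return 8
      F(n=5) -> return 5  (same call as traced above)
    -> return 13
    F(n=6) -> return 8  (same call as traced above)
  -> return 21
  F(n=7) -> return 13  (same call as traced above)
-> return 34

Final answer: 34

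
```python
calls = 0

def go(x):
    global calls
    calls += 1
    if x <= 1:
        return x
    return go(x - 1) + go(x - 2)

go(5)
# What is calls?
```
Call trace (a repeated sub-call is expanded the first time; later identical calls just restate its return value):
go(x=5)
  go(x=4)
    go(x=3)
      go(x=2)
        go(x=1)
        -> return 1
        go(x=0)
        -> return 0
      -> return 1
      go(x=1)
      -> return 1
    -> return 2
    go(x=2) -> return 1  (same call as traced above)
  -> return 3
  go(x=3) -> return 2  (same call as traced above)
-> return 5

calls is incremented once per call, so count the calls in each subtree. Let C(x) = number of calls made by go(x).
C(0) = C(1) = 1 (base case, no recursion); C(x) = 1 + C(x - 1) + C(x - 2) otherwise.
C(2) = 1 + C(1) + C(0) = 1 + 1 + 1 = 3
C(3) = 1 + C(2) + C(1) = 1 + 3 + 1 = 5
C(4) = 1 + C(3) + C(2) = 1 + 5 + 3 = 9
C(5) = 1 + C(4) + C(3) = 1 + 9 + 5 = 15
calls = C(5) = 15

Final answer: 15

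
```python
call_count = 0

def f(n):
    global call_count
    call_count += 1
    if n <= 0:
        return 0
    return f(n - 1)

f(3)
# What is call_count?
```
Call trace:
f(n=3)
  f(n=2)
    f(n=1)
      f(n=0)
      -> return 0
    -> return 0
  -> return 0
-> return 0

call_count is incremented once per call. f is entered once for each n = 3, 2, 1, 0 (the n <= 0 call returns without recursing), i.e. 3 + 1 calls.
call_count = 4

Final answer: 4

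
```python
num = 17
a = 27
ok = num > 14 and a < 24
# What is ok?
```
Trace:
  num=17
  num=17, a=27
  num=17, a=27, ok=False

Final answer: False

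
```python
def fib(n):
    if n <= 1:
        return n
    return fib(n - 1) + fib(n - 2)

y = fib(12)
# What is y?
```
Call trace (a repeated sub-call is expanded the first time; later identical calls just restate its return value):
fib(n=12)
  fib(n=11)
    fib(n=10)
      fib(n=9)
        fib(n=8)
          fib(n=7)
            fib(n=6)
              fib(n=5)
                fib(n=4)
                  fib(n=3)
                    fib(n=2)
                      fib(n=1)
                      -> return 1
                      fib(n=0)
                      -> return 0
                    -> return 1
                    fib(n=1)
                    -> return 1
                  -> return 2
                  fib(n=2) -> return 1  (same call as traced above)
                -> return 3
                fib(n=3) -> return 2  (same call as traced above)
              -> return 5
              fib(n=4) -> return 3  (same call as traced above)
            -> return 8
            fib(n=5) -> return 5  (same call as traced above)
          -> return 13
          fib(n=6) -> return 8  (same call as traced above)
        -> return 21
        fib(n=7) -> return 13  (same call as traced above)
      -> return 34
      fib(n=8) -> return 21  (same call as traced above)
    -> return 55
    fib(n=9) -> return 34  (same call as traced above)
  -> return 89
  fib(n=10) -> return 55  (same call as traced above)
-> return 144

Final answer: 144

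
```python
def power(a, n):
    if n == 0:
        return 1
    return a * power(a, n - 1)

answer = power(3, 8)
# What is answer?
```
Call trace:
power(a=3, n=8)
  power(a=3, n=7)
    power(a=3, n=6)
      power(a=3, n=5)
        power(a=3, n=4)
          power(a=3, n=3)
            power(a=3, n=2)
              power(a=3, n=1)
                power(a=3, n=0)
                -> return 1
              -> return 3
            -> return 9
          -> return 27
        -> return 81
      -> return 243
    -> return 729
  -> return 2187
-> return 6561

Final answer: 6561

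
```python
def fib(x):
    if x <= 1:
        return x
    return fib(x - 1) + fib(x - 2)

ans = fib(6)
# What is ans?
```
Call trace (a repeated sub-call is expanded the first time; later identical calls just restate its return value):
fib(x=6)
  fib(x=5)
    fib(x=4)
      fib(x=3)
        fib(x=2)
          fib(x=1)
          -> return 1
          fib(x=0)
          -> return 0
        -> return 1
        fib(x=1)
        -> return 1
      -> return 2
      fib(x=2) -> return 1  (same call as traced above)
    -> return 3
    fib(x=3) -> return 2  (same call as traced above)
  -> return 5
  fib(x=4) -> return 3  (same call as traced above)
-> return 8

Final answer: 8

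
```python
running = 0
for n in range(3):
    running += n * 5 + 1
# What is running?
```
Trace:
  running=0
  running=1, n=0
  running=7, n=1
  running=18, n=2

Final answer: 18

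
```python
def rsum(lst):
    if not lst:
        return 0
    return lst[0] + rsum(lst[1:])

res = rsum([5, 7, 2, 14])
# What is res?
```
Call trace:
rsum(lst=[5, 7, 2, 14])
  rsum(lst=[7, 2, 14])
    rsum(lst=[2, 14])
      rsum(lst=[14])
        rsum(lst=[])
        -> return 0
      -> return 14
    -> return 16
  -> return 23
-> return 28

Final answer: 28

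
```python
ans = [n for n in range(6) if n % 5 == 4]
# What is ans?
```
Trace:
  n=0
  n=1
  n=2
  n=3
  n=4
  n=5
  ans=[4]

Final answer: [4]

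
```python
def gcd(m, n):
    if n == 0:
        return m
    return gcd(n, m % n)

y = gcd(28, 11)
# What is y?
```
Call trace:
gcd(m=28, n=11)
  gcd(m=11, n=6)
    gcd(m=6, n=5)
      gcd(m=5, n=1)
        gcd(m=1, n=0)
        -> return 1
      -> return 1
    -> return 1
  -> return 1
-> return 1

Final answer: 1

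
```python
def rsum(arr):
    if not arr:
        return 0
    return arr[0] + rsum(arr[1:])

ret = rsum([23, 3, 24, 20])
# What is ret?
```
Call trace:
rsum(arr=[23, 3, 24, 20])
  rsum(arr=[3, 24, 20])
    rsum(arr=[24, 20])
      rsum(arr=[20])
        rsum(arr=[])
        -> return 0
      -> return 20
    -> return 44
  -> return 47
-> return 70

Final answer: 70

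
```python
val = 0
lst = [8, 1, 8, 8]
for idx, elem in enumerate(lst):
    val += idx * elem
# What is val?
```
Trace:
  val=0
  val=0, idx=0, elem=8
  val=1, idx=1, elem=1
  val=17, idx=2, elem=8
  val=41, idx=3, elem=8

Final answer: 41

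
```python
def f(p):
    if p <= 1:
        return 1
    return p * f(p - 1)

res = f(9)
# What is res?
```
Call trace:
f(p=9)
  f(p=8)
    f(p=7)
      f(p=6)
        f(p=5)
          f(p=4)
            f(p=3)
              f(p=2)
                f(p=1)
                -> return 1
              -> return 2
            -> return 6
          -> return 24
        -> return 120
      -> return 720
    -> return 5040
  -> return 40320
-> return 362880

Final answer: 362880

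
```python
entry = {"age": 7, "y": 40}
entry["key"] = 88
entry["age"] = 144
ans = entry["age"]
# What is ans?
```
Trace:
  entry={'age': 7, 'y': 40}
  entry={'age': 7, 'y': 40, 'key': 88}
  entry={'age': 144, 'y': 40, 'key': 88}
  entry={'age': 144, 'y': 40, 'key': 88}, ans=144

Final answer: 144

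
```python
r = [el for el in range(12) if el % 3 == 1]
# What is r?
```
Trace:
  el=0
  el=1
  el=2
  el=3
  el=4
  el=5
  el=6
  el=7
  el=8
  el=9
  el=10
  el=11
  r=[1, 4, 7, 10]

Final answer: [1, 4, 7, 10]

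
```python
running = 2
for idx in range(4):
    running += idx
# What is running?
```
Trace:
  running=2
  running=2, idx=0
  running=3, idx=1
  running=5, idx=2
  running=8, idx=3

Final answer: 8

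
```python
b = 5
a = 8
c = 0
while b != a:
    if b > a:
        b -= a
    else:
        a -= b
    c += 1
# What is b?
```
Trace:
  b=5
  b=5, a=8
  b=5, a=8, c=0
  b=5, a=3, c=1
  b=2, a=3, c=2
  b=2, a=1, c=3
  b=1, a=1, c=4

Final answer: 1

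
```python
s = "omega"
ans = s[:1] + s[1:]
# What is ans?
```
Trace:
  s='omega'
  s='omega', ans='omega'

Final answer: 'omega'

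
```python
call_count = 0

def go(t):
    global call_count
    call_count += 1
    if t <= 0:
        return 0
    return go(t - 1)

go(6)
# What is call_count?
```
Call trace:
go(t=6)
  go(t=5)
    go(t=4)
      go(t=3)
        go(t=2)
          go(t=1)
            go(t=0)
            -> return 0
          -> return 0
        -> return 0
      -> return 0
    -> return 0
  -> return 0
-> return 0

call_count is incremented once per call. go is entered once for each t = 6, 5, 4, 3, 2, 1, 0 (the t <= 0 call returns without recursing), i.e. 6 + 1 calls.
call_count = 7

Final answer: 7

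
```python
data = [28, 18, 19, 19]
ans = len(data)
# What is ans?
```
Trace:
  data=[28, 18, 19, 19]
  data=[28, 18, 19, 19], ans=4

Final answer: 4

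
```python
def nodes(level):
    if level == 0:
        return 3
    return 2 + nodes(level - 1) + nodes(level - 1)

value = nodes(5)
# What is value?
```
Call trace (a repeated sub-call is expanded the first time; later identical calls just restate its return value):
nodes(level=5)
  nodes(level=4)
    nodes(level=3)
      nodes(level=2)
        nodes(level=1)
          nodes(level=0)
          -> return 3
          nodes(level=0)
          -> return 3
        -> return 8
        nodes(level=1) -> return 8  (same call as traced above)
      -> return 18
      nodes(level=2) -> return 18  (same call as traced above)
    -> return 38
    nodes(level=3) -> return 38  (same call as traced above)
  -> return 78
  nodes(level=4) -> return 78  (same call as traced above)
-> return 158

Final answer: 158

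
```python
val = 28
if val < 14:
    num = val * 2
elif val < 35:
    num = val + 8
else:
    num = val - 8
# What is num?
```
Trace:
  val=28
  val=28, num=36

Final answer: 36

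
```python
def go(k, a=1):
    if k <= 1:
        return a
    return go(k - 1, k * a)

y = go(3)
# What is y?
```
Call trace:
go(k=3, a=1)
  go(k=2, a=3)
    go(k=1, a=6)
    -> return 6
  -> return 6
-> return 6

Final answer: 6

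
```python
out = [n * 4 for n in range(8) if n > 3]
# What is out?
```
Trace:
  n=0
  n=1
  n=2
  n=3
  n=4
  n=5
  n=6
  n=7
  out=[16, 20, 24, 28]

Final answer: [16, 20, 24, 28]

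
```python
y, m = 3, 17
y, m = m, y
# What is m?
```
Trace:
  y=3, m=17
  y=17, m=3

Final answer: 3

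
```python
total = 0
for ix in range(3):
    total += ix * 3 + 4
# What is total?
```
Trace:
  total=0
  total=4, ix=0
  total=11, ix=1
  total=21, ix=2

Final answer: 21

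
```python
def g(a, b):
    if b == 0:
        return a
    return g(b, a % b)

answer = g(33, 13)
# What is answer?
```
Call trace:
g(a=33, b=13)
  g(a=13, b=7)
    g(a=7, b=6)
      g(a=6, b=1)
        g(a=1, b=0)
        -> return 1
      -> return 1
    -> return 1
  -> return 1
-> return 1

Final answer: 1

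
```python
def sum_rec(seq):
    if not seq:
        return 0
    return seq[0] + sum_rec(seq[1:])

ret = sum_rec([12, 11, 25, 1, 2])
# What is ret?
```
Call trace:
sum_rec(seq=[12, 11, 25, 1, 2])
  sum_rec(seq=[11, 25, 1, 2])
    sum_rec(seq=[25, 1, 2])
      sum_rec(seq=[1, 2])
        sum_rec(seq=[2])
          sum_rec(seq=[])
          -> return 0
        -> return 2
      -> return 3
    -> return 28
  -> return 39
-> return 51

Final answer: 51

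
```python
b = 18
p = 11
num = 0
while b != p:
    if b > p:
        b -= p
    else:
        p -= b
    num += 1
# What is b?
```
Trace:
  b=18
  b=18, p=11
  b=18, p=11, num=0
  b=7, p=11, num=1
  b=7, p=4, num=2
  b=3, p=4, num=3
  b=3, p=1, num=4
  b=2, p=1, num=5
  b=1, p=1, num=6

Final answer: 1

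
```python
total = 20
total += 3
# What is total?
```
Trace:
  total=20
  total=23

Final answer: 23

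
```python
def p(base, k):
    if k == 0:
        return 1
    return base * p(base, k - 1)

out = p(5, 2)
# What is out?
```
Call trace:
p(base=5, k=2)
  p(base=5, k=1)
    p(base=5, k=0)
    -> return 1
  -> return 5
-> return 25

Final answer: 25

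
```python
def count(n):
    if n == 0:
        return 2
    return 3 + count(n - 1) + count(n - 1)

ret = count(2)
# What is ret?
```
Call trace (a repeated sub-call is expanded the first time; later identical calls just restate its return value):
count(n=2)
  count(n=1)
    count(n=0)
    -> return 2
    count(n=0)
    -> return 2
  -> return 7
  count(n=1) -> return 7  (same call as traced above)
-> return 17

Final answer: 17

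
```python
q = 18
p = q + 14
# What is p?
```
Trace:
  q=18
  q=18, p=32

Final answer: 32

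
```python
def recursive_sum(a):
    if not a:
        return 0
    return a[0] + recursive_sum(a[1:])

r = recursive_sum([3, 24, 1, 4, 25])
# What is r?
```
Call trace:
recursive_sum(a=[3, 24, 1, 4, 25])
  recursive_sum(a=[24, 1, 4, 25])
    recursive_sum(a=[1, 4, 25])
      recursive_sum(a=[4, 25])
        recursive_sum(a=[25])
          recursive_sum(a=[])
          -> return 0
        -> return 25
      -> return 29
    -> return 30
  -> return 54
-> return 57

Final answer: 57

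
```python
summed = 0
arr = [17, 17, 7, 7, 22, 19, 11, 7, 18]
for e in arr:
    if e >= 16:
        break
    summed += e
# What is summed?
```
Trace:
  summed=0
  summed=0, e=17

Final answer: 0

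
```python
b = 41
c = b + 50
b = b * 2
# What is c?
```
Trace:
  b=41
  b=41, c=91
  b=82, c=91

Final answer: 91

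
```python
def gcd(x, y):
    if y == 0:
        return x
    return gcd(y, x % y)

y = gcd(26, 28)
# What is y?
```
Call trace:
gcd(x=26, y=28)
  gcd(x=28, y=26)
    gcd(x=26, y=2)
      gcd(x=2, y=0)
      -> return 2
    -> return 2
  -> return 2
-> return 2

Final answer: 2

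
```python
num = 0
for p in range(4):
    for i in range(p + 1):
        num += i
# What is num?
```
Trace:
  num=0
  num=0, p=0, i=0
  num=0, p=1, i=0
  num=1, p=1, i=1
  num=1, p=2, i=0
  num=2, p=2, i=1
  num=4, p=2, i=2
  num=4, p=3, i=0
  num=5, p=3, i=1
  num=7, p=3, i=2
  num=10, p=3, i=3

Final answer: 10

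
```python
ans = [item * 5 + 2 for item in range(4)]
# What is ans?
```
Trace:
  item=0
  item=1
  item=2
  item=3
  ans=[2, 7, 12, 17]

Final answer: [2, 7, 12, 17]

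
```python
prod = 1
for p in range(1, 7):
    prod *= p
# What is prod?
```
Trace:
  prod=1
  prod=1, p=1
  prod=2, p=2
  prod=6, p=3
  prod=24, p=4
  prod=120, p=5
  prod=720, p=6

Final answer: 720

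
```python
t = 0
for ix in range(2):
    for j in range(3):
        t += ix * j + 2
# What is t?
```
Trace:
  t=0
  t=2, ix=0, j=0
  t=4, ix=0, j=1
  t=6, ix=0, j=2
  t=8, ix=1, j=0
  t=11, ix=1, j=1
  t=15, ix=1, j=2

Final answer: 15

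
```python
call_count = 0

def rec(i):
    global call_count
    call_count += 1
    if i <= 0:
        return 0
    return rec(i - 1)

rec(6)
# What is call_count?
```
Call trace:
rec(i=6)
  rec(i=5)
    rec(i=4)
      rec(i=3)
        rec(i=2)
          rec(i=1)
            rec(i=0)
            -> return 0
          -> return 0
        -> return 0
      -> return 0
    -> return 0
  -> return 0
-> return 0

call_count is incremented once per call. rec is entered once for each i = 6, 5, 4, 3, 2, 1, 0 (the i <= 0 call returns without recursing), i.e. 6 + 1 calls.
call_count = 7

Final answer: 7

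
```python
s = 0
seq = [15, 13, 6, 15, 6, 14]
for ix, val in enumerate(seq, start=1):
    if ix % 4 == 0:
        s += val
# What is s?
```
Trace:
  s=0
  s=0, ix=1, val=15
  s=0, ix=2, val=13
  s=0, ix=3, val=6
  s=15, ix=4, val=15
  s=15, ix=5, val=6
  s=15, ix=6, val=14

Final answer: 15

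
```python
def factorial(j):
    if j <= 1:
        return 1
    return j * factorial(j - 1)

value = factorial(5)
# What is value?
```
Call trace:
factorial(j=5)
  factorial(j=4)
    factorial(j=3)
      factorial(j=2)
        factorial(j=1)
        -> return 1
      -> return 2
    -> return 6
  -> return 24
-> return 120

Final answer: 120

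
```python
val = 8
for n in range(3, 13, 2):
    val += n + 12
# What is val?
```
Trace:
  val=8
  val=23, n=3
  val=40, n=5
  val=59, n=7
  val=80, n=9
  val=103, n=11

Final answer: 103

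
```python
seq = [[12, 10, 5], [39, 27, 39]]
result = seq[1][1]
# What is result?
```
Trace:
  seq=[[12, 10, 5], [39, 27, 39]]
  seq=[[12, 10, 5], [39, 27, 39]], result=27

Final answer: 27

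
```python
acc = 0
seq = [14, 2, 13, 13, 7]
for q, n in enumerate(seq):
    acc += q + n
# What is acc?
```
Trace:
  acc=0
  acc=14, q=0, n=14
  acc=17, q=1, n=2
  acc=32, q=2, n=13
  acc=48, q=3, n=13
  acc=59, q=4, n=7

Final answer: 59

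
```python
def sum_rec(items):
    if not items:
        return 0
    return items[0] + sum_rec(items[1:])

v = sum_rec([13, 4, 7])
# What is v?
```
Call trace:
sum_rec(items=[13, 4, 7])
  sum_rec(items=[4, 7])
    sum_rec(items=[7])
      sum_rec(items=[])
      -> return 0
    -> return 7
  -> return 11
-> return 24

Final answer: 24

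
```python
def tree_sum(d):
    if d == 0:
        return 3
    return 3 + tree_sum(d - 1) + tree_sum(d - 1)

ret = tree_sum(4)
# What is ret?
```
Call trace (a repeated sub-call is expanded the first time; later identical calls just restate its return value):
tree_sum(d=4)
  tree_sum(d=3)
    tree_sum(d=2)
      tree_sum(d=1)
        tree_sum(d=0)
        -> return 3
        tree_sum(d=0)
        -> return 3
      -> return 9
      tree_sum(d=1) -> return 9  (same call as traced above)
    -> return 21
    tree_sum(d=2) -> return 21  (same call as traced above)
  -> return 45
  tree_sum(d=3) -> return 45  (same call as traced above)
-> return 93

Final answer: 93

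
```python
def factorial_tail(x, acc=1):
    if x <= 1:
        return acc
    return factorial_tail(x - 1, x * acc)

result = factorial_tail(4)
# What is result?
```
Call trace:
factorial_tail(x=4, acc=1)
  factorial_tail(x=3, acc=4)
    factorial_tail(x=2, acc=12)
      factorial_tail(x=1, acc=24)
      -> return 24
    -> return 24
  -> return 24
-> return 24

Final answer: 24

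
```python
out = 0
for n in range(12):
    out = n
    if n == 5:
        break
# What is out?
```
Trace:
  out=0
  out=0, n=0
  out=1, n=1
  out=2, n=2
  out=3, n=3
  out=4, n=4
  out=5, n=5

Final answer: 5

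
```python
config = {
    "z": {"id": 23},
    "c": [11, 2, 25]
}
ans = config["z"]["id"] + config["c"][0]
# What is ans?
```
Trace:
  config={'z': {'id': 23}, 'c': [11, 2, 25]}
  config={'z': {'id': 23}, 'c': [11, 2, 25]}, ans=34

Final answer: 34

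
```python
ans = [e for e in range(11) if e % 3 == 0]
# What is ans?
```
Trace:
  e=0
  e=1
  e=2
  e=3
  e=4
  e=5
  e=6
  e=7
  e=8
  e=9
  e=10
  ans=[0, 3, 6, 9]

Final answer: [0, 3, 6, 9]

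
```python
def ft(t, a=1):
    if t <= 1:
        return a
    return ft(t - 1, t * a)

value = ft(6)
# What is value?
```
Call trace:
ft(t=6, a=1)
  ft(t=5, a=6)
    ft(t=4, a=30)
      ft(t=3, a=120)
        ft(t=2, a=360)
          ft(t=1, a=720)
          -> return 720
        -> return 720
      -> return 720
    -> return 720
  -> return 720
-> return 720

Final answer: 720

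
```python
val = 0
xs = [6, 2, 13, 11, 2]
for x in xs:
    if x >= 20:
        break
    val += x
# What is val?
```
Trace:
  val=0
  val=6, x=6
  val=8, x=2
  val=21, x=13
  val=32, x=11
  val=34, x=2

Final answer: 34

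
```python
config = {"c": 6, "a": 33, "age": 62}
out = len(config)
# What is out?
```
Trace:
  config={'c': 6, 'a': 33, 'age': 62}
  config={'c': 6, 'a': 33, 'age': 62}, out=3

Final answer: 3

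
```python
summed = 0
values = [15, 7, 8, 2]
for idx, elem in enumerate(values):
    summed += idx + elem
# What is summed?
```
Trace:
  summed=0
  summed=15, idx=0, elem=15
  summed=23, idx=1, elem=7
  summed=33, idx=2, elem=8
  summed=38, idx=3, elem=2

Final answer: 38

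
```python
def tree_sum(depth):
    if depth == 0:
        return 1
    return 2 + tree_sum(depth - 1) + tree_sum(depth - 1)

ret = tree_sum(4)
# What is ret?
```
Call trace (a repeated sub-call is expanded the first time; later identical calls just restate its return value):
tree_sum(depth=4)
  tree_sum(depth=3)
    tree_sum(depth=2)
      tree_sum(depth=1)
        tree_sum(depth=0)
        -> return 1
        tree_sum(depth=0)
        -> return 1
      -> return 4
      tree_sum(depth=1) -> return 4  (same call as traced above)
    -> return 10
    tree_sum(depth=2) -> return 10  (same call as traced above)
  -> return 22
  tree_sum(depth=3) -> return 22  (same call as traced above)
-> return 46

Final answer: 46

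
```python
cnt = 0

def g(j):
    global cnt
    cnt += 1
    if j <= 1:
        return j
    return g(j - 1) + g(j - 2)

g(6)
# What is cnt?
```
Call trace (a repeated sub-call is expanded the first time; later identical calls just restate its return value):
g(j=6)
  g(j=5)
    g(j=4)
      g(j=3)
        g(j=2)
          g(j=1)
          -> return 1
          g(j=0)
          -> return 0
        -> return 1
        g(j=1)
        -> return 1
      -> return 2
      g(j=2) -> return 1  (same call as traced above)
    -> return 3
    g(j=3) -> return 2  (same call as traced above)
  -> return 5
  g(j=4) -> return 3  (same call as traced above)
-> return 8

cnt is incremented once per call, so count the calls in each subtree. Let C(j) = number of calls made by g(j).
C(0) = C(1) = 1 (base case, no recursion); C(j) = 1 + C(j - 1) + C(j - 2) otherwise.
C(2) = 1 + C(1) + C(0) = 1 + 1 + 1 = 3
C(3) = 1 + C(2) + C(1) = 1 + 3 + 1 = 5
C(4) = 1 + C(3) + C(2) = 1 + 5 + 3 = 9
C(5) = 1 + C(4) + C(3) = 1 + 9 + 5 = 15
C(6) = 1 + C(5) + C(4) = 1 + 15 + 9 = 25
cnt = C(6) = 25

Final answer: 25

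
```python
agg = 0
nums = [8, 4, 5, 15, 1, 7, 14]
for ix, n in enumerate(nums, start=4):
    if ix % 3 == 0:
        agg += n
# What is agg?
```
Trace:
  agg=0
  agg=0, ix=4, n=8
  agg=0, ix=5, n=4
  agg=5, ix=6, n=5
  agg=5, ix=7, n=15
  agg=5, ix=8, n=1
  agg=12, ix=9, n=7
  agg=12, ix=10, n=14

Final answer: 12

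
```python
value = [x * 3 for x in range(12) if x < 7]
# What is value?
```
Trace:
  x=0
  x=1
  x=2
  x=3
  x=4
  x=5
  x=6
  x=7
  x=8
  x=9
  x=10
  x=11
  value=[0, 3, 6, 9, 12, 15, 18]

Final answer: [0, 3, 6, 9, 12, 15, 18]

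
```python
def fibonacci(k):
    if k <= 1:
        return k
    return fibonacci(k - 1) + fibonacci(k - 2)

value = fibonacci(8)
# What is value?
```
Call trace (a repeated sub-call is expanded the first time; later identical calls just restate its return value):
fibonacci(k=8)
  fibonacci(k=7)
    fibonacci(k=6)
      fibonacci(k=5)
        fibonacci(k=4)
          fibonacci(k=3)
            fibonacci(k=2)
              fibonacci(k=1)
              -> return 1
              fibonacci(k=0)
              -> return 0
            -> return 1
            fibonacci(k=1)
            -> return 1
          -> return 2
          fibonacci(k=2) -> return 1  (same call as traced above)
        -> return 3
        fibonacci(k=3) -> return 2  (same call as traced above)
      -> return 5
      fibonacci(k=4) -> return 3  (same call as traced above)
    -> return 8
    fibonacci(k=5) -> return 5  (same call as traced above)
  -> return 13
  fibonacci(k=6) -> return 8  (same call as traced above)
-> return 21

Final answer: 21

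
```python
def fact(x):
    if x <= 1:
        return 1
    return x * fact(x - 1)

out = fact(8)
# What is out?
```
Call trace:
fact(x=8)
  fact(x=7)
    fact(x=6)
      fact(x=5)
        fact(x=4)
          fact(x=3)
            fact(x=2)
              fact(x=1)
              -> return 1
            -> return 2
          -> return 6
        -> return 24
      -> return 120
    -> return 720
  -> return 5040
-> return 40320

Final answer: 40320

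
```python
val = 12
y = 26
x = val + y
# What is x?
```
Trace:
  val=12
  val=12, y=26
  val=12, y=26, x=38

Final answer: 38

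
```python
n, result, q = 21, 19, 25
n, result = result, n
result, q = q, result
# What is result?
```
Trace:
  n=21, result=19, q=25
  n=19, result=21, q=25
  n=19, result=25, q=21

Final answer: 25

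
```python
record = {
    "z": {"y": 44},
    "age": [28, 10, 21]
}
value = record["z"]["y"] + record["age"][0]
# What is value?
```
Trace:
  record={'z': {'y': 44}, 'age': [28, 10, 21]}
  record={'z': {'y': 44}, 'age': [28, 10, 21]}, value=72

Final answer: 72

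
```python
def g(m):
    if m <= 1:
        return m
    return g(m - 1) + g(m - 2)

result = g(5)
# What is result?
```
Call trace (a repeated sub-call is expanded the first time; later identical calls just restate its return value):
g(m=5)
  g(m=4)
    g(m=3)
      g(m=2)
        g(m=1)
        -> return 1
        g(m=0)
        -> return 0
      -> return 1
      g(m=1)
      -> return 1
    -> return 2
    g(m=2) -> return 1  (same call as traced above)
  -> return 3
  g(m=3) -> return 2  (same call as traced above)
-> return 5

Final answer: 5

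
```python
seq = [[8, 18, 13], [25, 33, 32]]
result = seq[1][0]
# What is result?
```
Trace:
  seq=[[8, 18, 13], [25, 33, 32]]
  seq=[[8, 18, 13], [25, 33, 32]], result=25

Final answer: 25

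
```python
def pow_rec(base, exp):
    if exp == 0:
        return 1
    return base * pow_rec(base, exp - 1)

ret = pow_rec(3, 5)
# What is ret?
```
Call trace:
pow_rec(base=3, exp=5)
  pow_rec(base=3, exp=4)
    pow_rec(base=3, exp=3)
      pow_rec(base=3, exp=2)
        pow_rec(base=3, exp=1)
          pow_rec(base=3, exp=0)
          -> return 1
        -> return 3
      -> return 9
    -> return 27
  -> return 81
-> return 243

Final answer: 243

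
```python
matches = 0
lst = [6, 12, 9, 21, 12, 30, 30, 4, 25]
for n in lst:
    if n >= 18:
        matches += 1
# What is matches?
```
Trace:
  matches=0
  matches=0, n=6
  matches=0, n=12
  matches=0, n=9
  matches=1, n=21
  matches=1, n=12
  matches=2, n=30
  matches=3, n=30
  matches=3, n=4
  matches=4, n=25

Final answer: 4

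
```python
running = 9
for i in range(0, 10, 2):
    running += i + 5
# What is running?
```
Trace:
  running=9
  running=14, i=0
  running=21, i=2
  running=30, i=4
  running=41, i=6
  running=54, i=8

Final answer: 54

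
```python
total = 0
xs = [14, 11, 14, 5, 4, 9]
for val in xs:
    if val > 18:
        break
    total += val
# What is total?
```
Trace:
  total=0
  total=14, val=14
  total=25, val=11
  total=39, val=14
  total=44, val=5
  total=48, val=4
  total=57, val=9

Final answer: 57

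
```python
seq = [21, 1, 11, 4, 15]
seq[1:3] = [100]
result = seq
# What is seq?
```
Trace:
  seq=[21, 1, 11, 4, 15]
  seq=[21, 100, 4, 15]
  seq=[21, 100, 4, 15], result=[21, 100, 4, 15]

Final answer: [21, 100, 4, 15]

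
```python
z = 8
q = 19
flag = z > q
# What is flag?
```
Trace:
  z=8
  z=8, q=19
  z=8, q=19, flag=False

Final answer: False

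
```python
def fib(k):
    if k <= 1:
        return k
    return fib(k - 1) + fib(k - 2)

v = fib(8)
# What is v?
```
Call trace (a repeated sub-call is expanded the first time; later identical calls just restate its return value):
fib(k=8)
  fib(k=7)
    fib(k=6)
      fib(k=5)
        fib(k=4)
          fib(k=3)
            fib(k=2)
              fib(k=1)
              -> return 1
              fib(k=0)
              -> return 0
            -> return 1
            fib(k=1)
            -> return 1
          -> return 2
          fib(k=2) -> return 1  (same call as traced above)
        -> return 3
        fib(k=3) -> return 2  (same call as traced above)
      -> return 5
      fib(k=4) -> return 3  (same call as traced above)
    -> return 8
    fib(k=5) -> return 5  (same call as traced above)
  -> return 13
  fib(k=6) -> return 8  (same call as traced above)
-> return 21

Final answer: 21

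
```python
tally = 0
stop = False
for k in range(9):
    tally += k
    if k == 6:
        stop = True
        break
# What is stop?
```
Trace:
  tally=0
  tally=0, stop=False
  tally=0, stop=False, k=0
  tally=1, stop=False, k=1
  tally=3, stop=False, k=2
  tally=6, stop=False, k=3
  tally=10, stop=False, k=4
  tally=15, stop=False, k=5
  tally=21, stop=True, k=6

Final answer: True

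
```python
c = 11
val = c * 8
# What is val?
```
Trace:
  c=11
  c=11, val=88

Final answer: 88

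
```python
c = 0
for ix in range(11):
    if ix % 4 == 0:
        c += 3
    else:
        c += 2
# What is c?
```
Trace:
  c=0
  c=3, ix=0
  c=5, ix=1
  c=7, ix=2
  c=9, ix=3
  c=12, ix=4
  c=14, ix=5
  c=16, ix=6
  c=18, ix=7
  c=21, ix=8
  c=23, ix=9
  c=25, ix=10

Final answer: 25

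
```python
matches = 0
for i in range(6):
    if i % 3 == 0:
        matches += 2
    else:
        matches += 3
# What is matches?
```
Trace:
  matches=0
  matches=2, i=0
  matches=5, i=1
  matches=8, i=2
  matches=10, i=3
  matches=13, i=4
  matches=16, i=5

Final answer: 16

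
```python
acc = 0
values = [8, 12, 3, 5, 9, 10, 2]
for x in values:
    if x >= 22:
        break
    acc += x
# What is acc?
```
Trace:
  acc=0
  acc=8, x=8
  acc=20, x=12
  acc=23, x=3
  acc=28, x=5
  acc=37, x=9
  acc=47, x=10
  acc=49, x=2

Final answer: 49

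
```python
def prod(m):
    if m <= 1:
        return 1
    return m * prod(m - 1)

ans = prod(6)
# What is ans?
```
Call trace:
prod(m=6)
  prod(m=5)
    prod(m=4)
      prod(m=3)
        prod(m=2)
          prod(m=1)
          -> return 1
        -> return 2
      -> return 6
    -> return 24
  -> return 120
-> return 720

Final answer: 720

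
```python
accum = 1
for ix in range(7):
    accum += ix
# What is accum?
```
Trace:
  accum=1
  accum=1, ix=0
  accum=2, ix=1
  accum=4, ix=2
  accum=7, ix=3
  accum=11, ix=4
  accum=16, ix=5
  accum=22, ix=6

Final answer: 22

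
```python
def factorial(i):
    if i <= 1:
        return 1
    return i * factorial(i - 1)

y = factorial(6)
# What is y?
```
Call trace:
factorial(i=6)
  factorial(i=5)
    factorial(i=4)
      factorial(i=3)
        factorial(i=2)
          factorial(i=1)
          -> return 1
        -> return 2
      -> return 6
    -> return 24
  -> return 120
-> return 720

Final answer: 720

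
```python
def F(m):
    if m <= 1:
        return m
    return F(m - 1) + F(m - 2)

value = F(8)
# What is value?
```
Call trace (a repeated sub-call is expanded the first time; later identical calls just restate its return value):
F(m=8)
  F(m=7)
    F(m=6)
      F(m=5)
        F(m=4)
          F(m=3)
            F(m=2)
              F(m=1)
              -> return 1
              F(m=0)
              -> return 0
            -> return 1
            F(m=1)
            -> return 1
          -> return 2
          F(m=2) -> return 1  (same call as traced above)
        -> return 3
        F(m=3) -> return 2  (same call as traced above)
      -> return 5
      F(m=4) -> return 3  (same call as traced above)
    -> return 8
    F(m=5) -> return 5  (same call as traced above)
  -> return 13
  F(m=6) -> return 8  (same call as traced above)
-> return 21

Final answer: 21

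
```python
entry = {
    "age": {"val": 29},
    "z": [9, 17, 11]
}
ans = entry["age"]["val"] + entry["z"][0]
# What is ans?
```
Trace:
  entry={'age': {'val': 29}, 'z': [9, 17, 11]}
  entry={'age': {'val': 29}, 'z': [9, 17, 11]}, ans=38

Final answer: 38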